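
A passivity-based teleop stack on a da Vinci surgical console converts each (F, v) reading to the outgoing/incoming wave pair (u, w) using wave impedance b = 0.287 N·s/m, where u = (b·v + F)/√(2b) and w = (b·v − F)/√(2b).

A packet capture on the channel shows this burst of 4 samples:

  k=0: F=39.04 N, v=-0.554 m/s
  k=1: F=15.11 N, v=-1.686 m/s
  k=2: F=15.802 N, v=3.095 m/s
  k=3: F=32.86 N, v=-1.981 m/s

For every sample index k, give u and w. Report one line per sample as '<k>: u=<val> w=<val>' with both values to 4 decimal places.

k=0: b·v=0.287×(-0.554)=-0.1590; √(2b)=0.7576; u=(-0.1590+39.04)/0.7576=51.3194, w=(-0.1590−39.04)/0.7576=-51.7391
k=1: b·v=0.287×(-1.686)=-0.4839; √(2b)=0.7576; u=(-0.4839+15.11)/0.7576=19.3051, w=(-0.4839−15.11)/0.7576=-20.5825
k=2: b·v=0.287×3.095=0.8883; √(2b)=0.7576; u=(0.8883+15.802)/0.7576=22.0296, w=(0.8883−15.802)/0.7576=-19.6848
k=3: b·v=0.287×(-1.981)=-0.5685; √(2b)=0.7576; u=(-0.5685+32.86)/0.7576=42.6218, w=(-0.5685−32.86)/0.7576=-44.1226

0: u=51.3194 w=-51.7391
1: u=19.3051 w=-20.5825
2: u=22.0296 w=-19.6848
3: u=42.6218 w=-44.1226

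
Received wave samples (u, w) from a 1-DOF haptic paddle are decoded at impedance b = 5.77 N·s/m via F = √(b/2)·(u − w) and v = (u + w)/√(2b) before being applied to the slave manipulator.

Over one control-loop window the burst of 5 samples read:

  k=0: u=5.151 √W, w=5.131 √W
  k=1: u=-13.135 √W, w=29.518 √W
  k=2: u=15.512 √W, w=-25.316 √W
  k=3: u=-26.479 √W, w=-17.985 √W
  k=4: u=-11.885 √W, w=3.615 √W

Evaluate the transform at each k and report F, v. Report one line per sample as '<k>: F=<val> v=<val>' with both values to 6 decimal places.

k=0: u−w=0.020000, u+w=10.282000; √(b/2)=1.698529, √(2b)=3.397058; F=1.698529×0.02=0.033971, v=10.282000/3.397058=3.026737
k=1: u−w=-42.653000, u+w=16.383000; √(b/2)=1.698529, √(2b)=3.397058; F=1.698529×(-42.653)=-72.447348, v=16.383000/3.397058=4.822703
k=2: u−w=40.828000, u+w=-9.804000; √(b/2)=1.698529, √(2b)=3.397058; F=1.698529×40.828=69.347533, v=-9.804000/3.397058=-2.886027
k=3: u−w=-8.494000, u+w=-44.464000; √(b/2)=1.698529, √(2b)=3.397058; F=1.698529×(-8.494)=-14.427303, v=-44.464000/3.397058=-13.088975
k=4: u−w=-15.500000, u+w=-8.270000; √(b/2)=1.698529, √(2b)=3.397058; F=1.698529×(-15.5)=-26.327196, v=-8.270000/3.397058=-2.434460

0: F=0.033971 v=3.026737
1: F=-72.447348 v=4.822703
2: F=69.347533 v=-2.886027
3: F=-14.427303 v=-13.088975
4: F=-26.327196 v=-2.434460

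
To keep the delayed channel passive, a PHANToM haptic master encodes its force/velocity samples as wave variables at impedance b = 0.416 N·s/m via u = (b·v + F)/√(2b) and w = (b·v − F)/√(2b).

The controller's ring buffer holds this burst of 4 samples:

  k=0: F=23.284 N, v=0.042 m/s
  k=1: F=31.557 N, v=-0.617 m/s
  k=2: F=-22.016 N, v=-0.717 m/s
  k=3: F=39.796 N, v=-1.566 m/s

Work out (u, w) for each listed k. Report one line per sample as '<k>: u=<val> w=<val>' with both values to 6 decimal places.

k=0: b·v=0.416×0.042=0.017472; √(2b)=0.912140; u=(0.017472+23.284)/0.912140=25.545929, w=(0.017472−23.284)/0.912140=-25.507619
k=1: b·v=0.416×(-0.617)=-0.256672; √(2b)=0.912140; u=(-0.256672+31.557)/0.912140=34.315255, w=(-0.256672−31.557)/0.912140=-34.878045
k=2: b·v=0.416×(-0.717)=-0.298272; √(2b)=0.912140; u=(-0.298272+(-22.016))/0.912140=-24.463639, w=(-0.298272−(-22.016))/0.912140=23.809634
k=3: b·v=0.416×(-1.566)=-0.651456; √(2b)=0.912140; u=(-0.651456+39.796)/0.912140=42.915045, w=(-0.651456−39.796)/0.912140=-44.343457

0: u=25.545929 w=-25.507619
1: u=34.315255 w=-34.878045
2: u=-24.463639 w=23.809634
3: u=42.915045 w=-44.343457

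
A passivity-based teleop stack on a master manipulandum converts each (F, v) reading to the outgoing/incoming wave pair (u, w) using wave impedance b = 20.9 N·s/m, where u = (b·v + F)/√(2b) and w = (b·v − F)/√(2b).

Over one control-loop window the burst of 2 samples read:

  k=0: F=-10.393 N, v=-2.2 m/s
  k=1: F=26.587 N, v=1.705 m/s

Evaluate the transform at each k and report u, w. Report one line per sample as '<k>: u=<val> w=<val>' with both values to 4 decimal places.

0: u=-8.7193 w=-5.5043
1: u=9.6239 w=1.3994

k=0: b·v=20.9×(-2.2)=-45.9800; √(2b)=6.4653; u=(-45.9800+(-10.393))/6.4653=-8.7193, w=(-45.9800−(-10.393))/6.4653=-5.5043
k=1: b·v=20.9×1.705=35.6345; √(2b)=6.4653; u=(35.6345+26.587)/6.4653=9.6239, w=(35.6345−26.587)/6.4653=1.3994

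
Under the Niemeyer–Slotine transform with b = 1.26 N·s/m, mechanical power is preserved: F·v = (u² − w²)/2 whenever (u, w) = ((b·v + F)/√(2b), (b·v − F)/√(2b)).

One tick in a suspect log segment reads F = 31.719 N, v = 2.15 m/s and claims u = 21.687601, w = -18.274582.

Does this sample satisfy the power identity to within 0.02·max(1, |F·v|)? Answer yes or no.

yes

F·v = 31.719×2.15 = 68.195850 W.
(u² − w²)/2 = (470.352037 − 333.960347)/2 = 68.195845 W.
|Δ| = 0.000005;  2% of max(1, |F·v|) = 1.363917.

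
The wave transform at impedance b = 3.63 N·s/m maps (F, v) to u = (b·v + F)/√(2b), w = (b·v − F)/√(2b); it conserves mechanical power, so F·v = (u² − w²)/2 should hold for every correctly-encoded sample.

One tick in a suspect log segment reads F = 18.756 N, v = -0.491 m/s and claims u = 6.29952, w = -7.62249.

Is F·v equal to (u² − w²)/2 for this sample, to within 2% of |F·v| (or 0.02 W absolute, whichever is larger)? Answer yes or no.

F·v = 18.756×(-0.491) = -9.2092 W.
(u² − w²)/2 = (39.6840 − 58.1024)/2 = -9.2092 W.
|Δ| = 0.0000;  2% of max(1, |F·v|) = 0.1842.

yes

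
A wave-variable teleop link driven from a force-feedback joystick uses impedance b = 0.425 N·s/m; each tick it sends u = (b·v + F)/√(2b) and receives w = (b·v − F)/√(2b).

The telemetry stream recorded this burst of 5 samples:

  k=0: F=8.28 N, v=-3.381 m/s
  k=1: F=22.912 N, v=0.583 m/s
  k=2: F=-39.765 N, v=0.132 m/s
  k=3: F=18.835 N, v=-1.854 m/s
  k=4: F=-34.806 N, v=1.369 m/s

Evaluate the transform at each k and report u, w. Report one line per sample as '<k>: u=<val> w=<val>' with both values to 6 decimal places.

k=0: b·v=0.425×(-3.381)=-1.436925; √(2b)=0.921954; u=(-1.436925+8.28)/0.921954=7.422357, w=(-1.436925−8.28)/0.921954=-10.539485
k=1: b·v=0.425×0.583=0.247775; √(2b)=0.921954; u=(0.247775+22.912)/0.921954=25.120303, w=(0.247775−22.912)/0.921954=-24.582804
k=2: b·v=0.425×0.132=0.056100; √(2b)=0.921954; u=(0.056100+(-39.765))/0.921954=-43.070349, w=(0.056100−(-39.765))/0.921954=43.192047
k=3: b·v=0.425×(-1.854)=-0.787950; √(2b)=0.921954; u=(-0.787950+18.835)/0.921954=19.574774, w=(-0.787950−18.835)/0.921954=-21.284078
k=4: b·v=0.425×1.369=0.581825; √(2b)=0.921954; u=(0.581825+(-34.806))/0.921954=-37.121330, w=(0.581825−(-34.806))/0.921954=38.383485

0: u=7.422357 w=-10.539485
1: u=25.120303 w=-24.582804
2: u=-43.070349 w=43.192047
3: u=19.574774 w=-21.284078
4: u=-37.121330 w=38.383485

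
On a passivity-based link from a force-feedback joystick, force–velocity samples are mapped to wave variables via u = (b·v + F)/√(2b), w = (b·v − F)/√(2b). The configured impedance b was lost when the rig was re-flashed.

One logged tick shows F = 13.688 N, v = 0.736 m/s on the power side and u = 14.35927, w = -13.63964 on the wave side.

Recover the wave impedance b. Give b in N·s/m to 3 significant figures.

b = 0.478 N·s/m

u + w = 0.71963;  u + w = √(2b)·v, so √(2b) = 0.71963/0.736 = 0.97776.
b = (√(2b))²/2 = 0.95601/2 = 0.47801.
(Check via u − w = 2F/√(2b): u − w = 27.99891, 2F/√(2b) = 27.99874.)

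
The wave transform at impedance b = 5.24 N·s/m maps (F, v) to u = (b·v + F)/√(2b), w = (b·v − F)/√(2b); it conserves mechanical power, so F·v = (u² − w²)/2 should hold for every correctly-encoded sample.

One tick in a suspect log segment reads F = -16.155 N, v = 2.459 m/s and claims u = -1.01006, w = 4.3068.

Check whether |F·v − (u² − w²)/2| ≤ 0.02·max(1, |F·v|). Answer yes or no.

no

F·v = (-16.155)×2.459 = -39.7251 W.
(u² − w²)/2 = (1.0202 − 18.5485)/2 = -8.7642 W.
|Δ| = 30.9610;  2% of max(1, |F·v|) = 0.7945.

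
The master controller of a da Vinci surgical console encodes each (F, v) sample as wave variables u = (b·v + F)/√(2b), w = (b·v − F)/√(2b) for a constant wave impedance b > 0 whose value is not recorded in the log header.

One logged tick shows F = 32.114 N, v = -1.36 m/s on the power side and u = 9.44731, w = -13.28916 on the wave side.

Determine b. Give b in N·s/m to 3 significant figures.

b = 3.99 N·s/m

u + w = -3.84185;  u + w = √(2b)·v, so √(2b) = -3.84185/(-1.36) = 2.82489.
b = (√(2b))²/2 = 7.98000/2 = 3.99000.
(Check via u − w = 2F/√(2b): u − w = 22.73647, 2F/√(2b) = 22.73646.)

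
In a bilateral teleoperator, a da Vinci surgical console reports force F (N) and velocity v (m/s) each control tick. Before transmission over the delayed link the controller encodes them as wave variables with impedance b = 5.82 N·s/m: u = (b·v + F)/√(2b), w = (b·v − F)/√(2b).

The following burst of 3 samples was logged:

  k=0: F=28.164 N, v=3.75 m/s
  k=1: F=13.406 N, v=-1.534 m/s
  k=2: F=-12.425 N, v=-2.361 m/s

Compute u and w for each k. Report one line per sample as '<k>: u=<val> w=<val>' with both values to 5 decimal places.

k=0: b·v=5.82×3.75=21.82500; √(2b)=3.41174; u=(21.82500+28.164)/3.41174=14.65204, w=(21.82500−28.164)/3.41174=-1.85799
k=1: b·v=5.82×(-1.534)=-8.92788; √(2b)=3.41174; u=(-8.92788+13.406)/3.41174=1.31256, w=(-8.92788−13.406)/3.41174=-6.54618
k=2: b·v=5.82×(-2.361)=-13.74102; √(2b)=3.41174; u=(-13.74102+(-12.425))/3.41174=-7.66940, w=(-13.74102−(-12.425))/3.41174=-0.38573

0: u=14.65204 w=-1.85799
1: u=1.31256 w=-6.54618
2: u=-7.66940 w=-0.38573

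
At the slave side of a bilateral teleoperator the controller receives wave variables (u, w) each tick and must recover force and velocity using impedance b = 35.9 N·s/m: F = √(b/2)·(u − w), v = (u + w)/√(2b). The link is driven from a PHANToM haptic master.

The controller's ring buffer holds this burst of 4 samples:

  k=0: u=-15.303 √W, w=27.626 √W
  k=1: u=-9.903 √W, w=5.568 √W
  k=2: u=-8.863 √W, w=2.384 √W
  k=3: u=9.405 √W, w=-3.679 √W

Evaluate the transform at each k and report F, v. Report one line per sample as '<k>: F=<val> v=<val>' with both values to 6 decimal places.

k=0: u−w=-42.929000, u+w=12.323000; √(b/2)=4.236744, √(2b)=8.473488; F=4.236744×(-42.929)=-181.879185, v=12.323000/8.473488=1.454301
k=1: u−w=-15.471000, u+w=-4.335000; √(b/2)=4.236744, √(2b)=8.473488; F=4.236744×(-15.471)=-65.546667, v=-4.335000/8.473488=-0.511596
k=2: u−w=-11.247000, u+w=-6.479000; √(b/2)=4.236744, √(2b)=8.473488; F=4.236744×(-11.247)=-47.650660, v=-6.479000/8.473488=-0.764620
k=3: u−w=13.084000, u+w=5.726000; √(b/2)=4.236744, √(2b)=8.473488; F=4.236744×13.084=55.433559, v=5.726000/8.473488=0.675755

0: F=-181.879185 v=1.454301
1: F=-65.546667 v=-0.511596
2: F=-47.650660 v=-0.764620
3: F=55.433559 v=0.675755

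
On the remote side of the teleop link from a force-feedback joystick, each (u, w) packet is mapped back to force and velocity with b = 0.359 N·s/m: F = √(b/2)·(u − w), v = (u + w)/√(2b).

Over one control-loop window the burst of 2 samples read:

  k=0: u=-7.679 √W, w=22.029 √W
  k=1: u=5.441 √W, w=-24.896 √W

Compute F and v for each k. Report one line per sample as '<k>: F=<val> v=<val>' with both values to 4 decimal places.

0: F=-12.5865 v=16.9352
1: F=12.8530 v=-22.9598

k=0: u−w=-29.7080, u+w=14.3500; √(b/2)=0.4237, √(2b)=0.8473; F=0.4237×(-29.708)=-12.5865, v=14.3500/0.8473=16.9352
k=1: u−w=30.3370, u+w=-19.4550; √(b/2)=0.4237, √(2b)=0.8473; F=0.4237×30.337=12.8530, v=-19.4550/0.8473=-22.9598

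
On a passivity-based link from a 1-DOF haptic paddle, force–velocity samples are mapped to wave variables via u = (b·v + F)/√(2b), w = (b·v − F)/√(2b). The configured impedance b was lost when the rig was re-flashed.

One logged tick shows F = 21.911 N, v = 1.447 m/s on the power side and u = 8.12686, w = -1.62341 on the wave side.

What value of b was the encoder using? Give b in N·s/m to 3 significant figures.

u + w = 6.50345;  u + w = √(2b)·v, so √(2b) = 6.50345/1.447 = 4.49444.
b = (√(2b))²/2 = 20.19996/2 = 10.09998.
(Check via u − w = 2F/√(2b): u − w = 9.75027, 2F/√(2b) = 9.75028.)

b = 10.1 N·s/m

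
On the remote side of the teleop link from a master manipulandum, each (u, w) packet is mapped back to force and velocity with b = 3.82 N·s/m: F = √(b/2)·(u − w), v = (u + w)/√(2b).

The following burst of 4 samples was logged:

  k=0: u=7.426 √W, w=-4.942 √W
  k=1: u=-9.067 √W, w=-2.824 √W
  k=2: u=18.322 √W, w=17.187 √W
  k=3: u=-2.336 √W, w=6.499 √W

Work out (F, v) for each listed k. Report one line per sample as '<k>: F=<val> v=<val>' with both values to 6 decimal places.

0: F=17.092916 v=0.898680
1: F=-8.627998 v=-4.302013
2: F=1.568601 v=12.846705
3: F=-12.210213 v=1.506121

k=0: u−w=12.368000, u+w=2.484000; √(b/2)=1.382027, √(2b)=2.764055; F=1.382027×12.368=17.092916, v=2.484000/2.764055=0.898680
k=1: u−w=-6.243000, u+w=-11.891000; √(b/2)=1.382027, √(2b)=2.764055; F=1.382027×(-6.243)=-8.627998, v=-11.891000/2.764055=-4.302013
k=2: u−w=1.135000, u+w=35.509000; √(b/2)=1.382027, √(2b)=2.764055; F=1.382027×1.135=1.568601, v=35.509000/2.764055=12.846705
k=3: u−w=-8.835000, u+w=4.163000; √(b/2)=1.382027, √(2b)=2.764055; F=1.382027×(-8.835)=-12.210213, v=4.163000/2.764055=1.506121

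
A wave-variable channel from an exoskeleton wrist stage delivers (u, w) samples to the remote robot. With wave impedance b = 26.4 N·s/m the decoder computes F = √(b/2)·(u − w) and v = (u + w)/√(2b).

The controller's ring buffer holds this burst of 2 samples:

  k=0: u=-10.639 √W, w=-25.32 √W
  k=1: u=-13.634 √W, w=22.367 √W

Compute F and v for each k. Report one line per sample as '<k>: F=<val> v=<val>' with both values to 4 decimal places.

k=0: u−w=14.6810, u+w=-35.9590; √(b/2)=3.6332, √(2b)=7.2664; F=3.6332×14.681=53.3387, v=-35.9590/7.2664=-4.9487
k=1: u−w=-36.0010, u+w=8.7330; √(b/2)=3.6332, √(2b)=7.2664; F=3.6332×(-36.001)=-130.7981, v=8.7330/7.2664=1.2018

0: F=53.3387 v=-4.9487
1: F=-130.7981 v=1.2018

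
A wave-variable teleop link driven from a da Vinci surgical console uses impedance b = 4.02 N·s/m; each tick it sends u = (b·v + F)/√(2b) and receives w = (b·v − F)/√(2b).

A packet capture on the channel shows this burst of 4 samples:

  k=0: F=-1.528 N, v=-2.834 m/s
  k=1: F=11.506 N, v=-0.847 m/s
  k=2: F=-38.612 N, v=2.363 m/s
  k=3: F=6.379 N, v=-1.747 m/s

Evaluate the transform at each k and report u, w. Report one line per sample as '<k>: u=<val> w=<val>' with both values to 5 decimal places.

0: u=-4.55677 w=-3.47900
1: u=2.85702 w=-5.25868
2: u=-10.26727 w=16.96753
3: u=-0.22710 w=-4.72650

k=0: b·v=4.02×(-2.834)=-11.39268; √(2b)=2.83549; u=(-11.39268+(-1.528))/2.83549=-4.55677, w=(-11.39268−(-1.528))/2.83549=-3.47900
k=1: b·v=4.02×(-0.847)=-3.40494; √(2b)=2.83549; u=(-3.40494+11.506)/2.83549=2.85702, w=(-3.40494−11.506)/2.83549=-5.25868
k=2: b·v=4.02×2.363=9.49926; √(2b)=2.83549; u=(9.49926+(-38.612))/2.83549=-10.26727, w=(9.49926−(-38.612))/2.83549=16.96753
k=3: b·v=4.02×(-1.747)=-7.02294; √(2b)=2.83549; u=(-7.02294+6.379)/2.83549=-0.22710, w=(-7.02294−6.379)/2.83549=-4.72650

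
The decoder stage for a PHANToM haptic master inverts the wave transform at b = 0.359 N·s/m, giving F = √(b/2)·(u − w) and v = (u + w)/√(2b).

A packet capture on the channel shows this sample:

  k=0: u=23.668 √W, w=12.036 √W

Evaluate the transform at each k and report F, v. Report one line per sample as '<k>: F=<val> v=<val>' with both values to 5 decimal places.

0: F=4.92818 v=42.13613

k=0: u−w=11.63200, u+w=35.70400; √(b/2)=0.42367, √(2b)=0.84735; F=0.42367×11.632=4.92818, v=35.70400/0.84735=42.13613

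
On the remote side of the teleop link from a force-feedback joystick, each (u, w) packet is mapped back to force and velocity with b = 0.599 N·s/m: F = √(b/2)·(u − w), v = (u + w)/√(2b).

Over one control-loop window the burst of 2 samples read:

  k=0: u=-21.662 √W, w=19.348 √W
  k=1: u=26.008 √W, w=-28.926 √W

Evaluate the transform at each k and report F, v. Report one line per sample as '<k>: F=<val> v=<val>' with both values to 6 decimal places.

0: F=-22.443376 v=-2.114146
1: F=30.063507 v=-2.665980

k=0: u−w=-41.010000, u+w=-2.314000; √(b/2)=0.547266, √(2b)=1.094532; F=0.547266×(-41.01)=-22.443376, v=-2.314000/1.094532=-2.114146
k=1: u−w=54.934000, u+w=-2.918000; √(b/2)=0.547266, √(2b)=1.094532; F=0.547266×54.934=30.063507, v=-2.918000/1.094532=-2.665980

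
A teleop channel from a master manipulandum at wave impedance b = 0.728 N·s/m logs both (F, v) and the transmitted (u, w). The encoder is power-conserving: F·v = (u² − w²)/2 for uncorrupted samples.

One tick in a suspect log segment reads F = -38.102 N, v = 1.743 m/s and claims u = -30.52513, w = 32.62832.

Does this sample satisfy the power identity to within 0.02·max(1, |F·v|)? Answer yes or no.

F·v = (-38.102)×1.743 = -66.41179 W.
(u² − w²)/2 = (931.78356 − 1064.60727)/2 = -66.41185 W.
|Δ| = 0.00007;  2% of max(1, |F·v|) = 1.32824.

yes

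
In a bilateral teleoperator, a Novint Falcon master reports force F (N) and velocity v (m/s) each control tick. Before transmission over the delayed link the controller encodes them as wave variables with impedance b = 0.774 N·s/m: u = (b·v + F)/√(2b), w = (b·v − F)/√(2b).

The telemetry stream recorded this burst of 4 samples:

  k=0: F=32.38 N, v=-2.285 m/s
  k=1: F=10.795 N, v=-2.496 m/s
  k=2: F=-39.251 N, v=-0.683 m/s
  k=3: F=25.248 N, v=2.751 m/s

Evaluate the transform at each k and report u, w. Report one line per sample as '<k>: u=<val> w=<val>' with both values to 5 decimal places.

k=0: b·v=0.774×(-2.285)=-1.76859; √(2b)=1.24419; u=(-1.76859+32.38)/1.24419=24.60355, w=(-1.76859−32.38)/1.24419=-27.44652
k=1: b·v=0.774×(-2.496)=-1.93190; √(2b)=1.24419; u=(-1.93190+10.795)/1.24419=7.12361, w=(-1.93190−10.795)/1.24419=-10.22910
k=2: b·v=0.774×(-0.683)=-0.52864; √(2b)=1.24419; u=(-0.52864+(-39.251))/1.24419=-31.97241, w=(-0.52864−(-39.251))/1.24419=31.12263
k=3: b·v=0.774×2.751=2.12927; √(2b)=1.24419; u=(2.12927+25.248)/1.24419=22.00416, w=(2.12927−25.248)/1.24419=-18.58140

0: u=24.60355 w=-27.44652
1: u=7.12361 w=-10.22910
2: u=-31.97241 w=31.12263
3: u=22.00416 w=-18.58140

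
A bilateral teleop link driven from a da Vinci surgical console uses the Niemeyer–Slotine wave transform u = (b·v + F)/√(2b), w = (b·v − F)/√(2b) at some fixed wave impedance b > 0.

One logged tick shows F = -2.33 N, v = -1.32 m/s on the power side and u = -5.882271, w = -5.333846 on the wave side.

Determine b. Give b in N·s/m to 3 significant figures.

u + w = -11.216117;  u + w = √(2b)·v, so √(2b) = -11.216117/(-1.32) = 8.497058.
b = (√(2b))²/2 = 72.200000/2 = 36.100000.
(Check via u − w = 2F/√(2b): u − w = -0.548425, 2F/√(2b) = -0.548425.)

b = 36.1 N·s/m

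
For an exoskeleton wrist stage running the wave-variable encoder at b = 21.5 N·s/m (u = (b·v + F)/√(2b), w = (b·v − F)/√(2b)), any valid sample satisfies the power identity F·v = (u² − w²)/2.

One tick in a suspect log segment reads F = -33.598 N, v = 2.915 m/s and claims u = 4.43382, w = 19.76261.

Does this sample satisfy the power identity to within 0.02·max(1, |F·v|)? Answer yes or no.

no

F·v = (-33.598)×2.915 = -97.93817 W.
(u² − w²)/2 = (19.65876 − 390.56075)/2 = -185.45100 W.
|Δ| = 87.51283;  2% of max(1, |F·v|) = 1.95876.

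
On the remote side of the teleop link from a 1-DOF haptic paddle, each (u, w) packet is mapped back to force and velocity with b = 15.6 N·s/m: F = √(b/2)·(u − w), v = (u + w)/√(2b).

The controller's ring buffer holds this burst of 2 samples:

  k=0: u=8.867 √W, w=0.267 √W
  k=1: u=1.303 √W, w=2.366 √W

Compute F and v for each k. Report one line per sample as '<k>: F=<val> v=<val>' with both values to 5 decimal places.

0: F=24.01849 v=1.63525
1: F=-2.96880 v=0.65686

k=0: u−w=8.60000, u+w=9.13400; √(b/2)=2.79285, √(2b)=5.58570; F=2.79285×8.6=24.01849, v=9.13400/5.58570=1.63525
k=1: u−w=-1.06300, u+w=3.66900; √(b/2)=2.79285, √(2b)=5.58570; F=2.79285×(-1.063)=-2.96880, v=3.66900/5.58570=0.65686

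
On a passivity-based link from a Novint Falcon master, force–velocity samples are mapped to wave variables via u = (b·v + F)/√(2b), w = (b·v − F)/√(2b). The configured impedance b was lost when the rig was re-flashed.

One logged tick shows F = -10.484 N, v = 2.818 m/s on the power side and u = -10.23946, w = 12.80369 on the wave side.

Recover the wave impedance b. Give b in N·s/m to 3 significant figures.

u + w = 2.56423;  u + w = √(2b)·v, so √(2b) = 2.56423/2.818 = 0.90995.
b = (√(2b))²/2 = 0.82800/2 = 0.41400.
(Check via u − w = 2F/√(2b): u − w = -23.04315, 2F/√(2b) = -23.04311.)

b = 0.414 N·s/m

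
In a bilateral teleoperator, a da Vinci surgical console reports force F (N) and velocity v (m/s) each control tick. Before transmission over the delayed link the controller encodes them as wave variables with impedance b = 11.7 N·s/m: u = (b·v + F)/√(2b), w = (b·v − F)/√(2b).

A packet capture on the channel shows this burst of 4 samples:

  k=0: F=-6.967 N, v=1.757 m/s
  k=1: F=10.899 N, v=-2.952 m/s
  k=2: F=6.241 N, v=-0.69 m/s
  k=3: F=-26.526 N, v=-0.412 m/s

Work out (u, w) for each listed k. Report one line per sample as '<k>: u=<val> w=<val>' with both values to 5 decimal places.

k=0: b·v=11.7×1.757=20.55690; √(2b)=4.83735; u=(20.55690+(-6.967))/4.83735=2.80937, w=(20.55690−(-6.967))/4.83735=5.68987
k=1: b·v=11.7×(-2.952)=-34.53840; √(2b)=4.83735; u=(-34.53840+10.899)/4.83735=-4.88684, w=(-34.53840−10.899)/4.83735=-9.39303
k=2: b·v=11.7×(-0.69)=-8.07300; √(2b)=4.83735; u=(-8.07300+6.241)/4.83735=-0.37872, w=(-8.07300−6.241)/4.83735=-2.95906
k=3: b·v=11.7×(-0.412)=-4.82040; √(2b)=4.83735; u=(-4.82040+(-26.526))/4.83735=-6.48007, w=(-4.82040−(-26.526))/4.83735=4.48708

0: u=2.80937 w=5.68987
1: u=-4.88684 w=-9.39303
2: u=-0.37872 w=-2.95906
3: u=-6.48007 w=4.48708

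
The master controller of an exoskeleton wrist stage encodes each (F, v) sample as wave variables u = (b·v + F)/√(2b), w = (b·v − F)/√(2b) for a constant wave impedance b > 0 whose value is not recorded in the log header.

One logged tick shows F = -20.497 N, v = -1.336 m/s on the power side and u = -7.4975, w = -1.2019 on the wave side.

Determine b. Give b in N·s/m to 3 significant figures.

b = 21.2 N·s/m

u + w = -8.6994;  u + w = √(2b)·v, so √(2b) = -8.6994/(-1.336) = 6.5115.
b = (√(2b))²/2 = 42.4000/2 = 21.2000.
(Check via u − w = 2F/√(2b): u − w = -6.2956, 2F/√(2b) = -6.2956.)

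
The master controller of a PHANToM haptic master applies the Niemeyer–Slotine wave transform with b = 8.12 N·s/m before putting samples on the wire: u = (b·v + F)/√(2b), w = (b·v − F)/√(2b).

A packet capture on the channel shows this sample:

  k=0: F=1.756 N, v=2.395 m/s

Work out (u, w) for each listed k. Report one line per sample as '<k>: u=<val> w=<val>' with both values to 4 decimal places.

k=0: b·v=8.12×2.395=19.4474; √(2b)=4.0299; u=(19.4474+1.756)/4.0299=5.2615, w=(19.4474−1.756)/4.0299=4.3900

0: u=5.2615 w=4.3900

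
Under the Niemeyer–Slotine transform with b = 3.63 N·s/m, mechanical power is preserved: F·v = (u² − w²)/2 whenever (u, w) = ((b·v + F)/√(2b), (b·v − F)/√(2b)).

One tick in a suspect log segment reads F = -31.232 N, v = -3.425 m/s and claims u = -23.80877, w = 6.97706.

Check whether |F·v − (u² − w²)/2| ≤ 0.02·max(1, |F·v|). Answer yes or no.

F·v = (-31.232)×(-3.425) = 106.96960 W.
(u² − w²)/2 = (566.85753 − 48.67937)/2 = 259.08908 W.
|Δ| = 152.11948;  2% of max(1, |F·v|) = 2.13939.

no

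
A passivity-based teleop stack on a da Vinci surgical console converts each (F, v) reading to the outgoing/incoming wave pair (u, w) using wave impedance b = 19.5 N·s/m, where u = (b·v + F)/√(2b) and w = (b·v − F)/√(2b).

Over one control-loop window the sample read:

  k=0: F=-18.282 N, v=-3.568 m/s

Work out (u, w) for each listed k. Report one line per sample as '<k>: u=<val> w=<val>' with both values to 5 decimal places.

k=0: b·v=19.5×(-3.568)=-69.57600; √(2b)=6.24500; u=(-69.57600+(-18.282))/6.24500=-14.06854, w=(-69.57600−(-18.282))/6.24500=-8.21361

0: u=-14.06854 w=-8.21361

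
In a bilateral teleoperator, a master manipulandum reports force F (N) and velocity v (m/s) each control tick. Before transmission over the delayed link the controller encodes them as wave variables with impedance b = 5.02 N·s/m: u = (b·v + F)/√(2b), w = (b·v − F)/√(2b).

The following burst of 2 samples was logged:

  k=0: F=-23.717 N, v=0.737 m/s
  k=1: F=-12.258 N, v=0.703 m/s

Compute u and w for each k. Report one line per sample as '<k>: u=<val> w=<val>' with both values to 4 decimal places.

0: u=-6.3174 w=8.6526
1: u=-2.7548 w=4.9824

k=0: b·v=5.02×0.737=3.6997; √(2b)=3.1686; u=(3.6997+(-23.717))/3.1686=-6.3174, w=(3.6997−(-23.717))/3.1686=8.6526
k=1: b·v=5.02×0.703=3.5291; √(2b)=3.1686; u=(3.5291+(-12.258))/3.1686=-2.7548, w=(3.5291−(-12.258))/3.1686=4.9824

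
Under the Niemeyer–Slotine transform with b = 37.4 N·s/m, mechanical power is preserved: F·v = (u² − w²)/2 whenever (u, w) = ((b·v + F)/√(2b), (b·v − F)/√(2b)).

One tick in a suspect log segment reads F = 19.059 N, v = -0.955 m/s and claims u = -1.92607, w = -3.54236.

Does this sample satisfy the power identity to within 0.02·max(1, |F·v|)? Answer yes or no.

F·v = 19.059×(-0.955) = -18.20134 W.
(u² − w²)/2 = (3.70975 − 12.54831)/2 = -4.41928 W.
|Δ| = 13.78206;  2% of max(1, |F·v|) = 0.36403.

no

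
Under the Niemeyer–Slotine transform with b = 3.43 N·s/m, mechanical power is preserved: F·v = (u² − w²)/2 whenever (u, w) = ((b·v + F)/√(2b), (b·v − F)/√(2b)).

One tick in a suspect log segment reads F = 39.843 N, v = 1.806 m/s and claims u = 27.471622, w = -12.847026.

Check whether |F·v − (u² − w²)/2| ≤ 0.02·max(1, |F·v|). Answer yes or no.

F·v = 39.843×1.806 = 71.956458 W.
(u² − w²)/2 = (754.690015 − 165.046077)/2 = 294.821969 W.
|Δ| = 222.865511;  2% of max(1, |F·v|) = 1.439129.

no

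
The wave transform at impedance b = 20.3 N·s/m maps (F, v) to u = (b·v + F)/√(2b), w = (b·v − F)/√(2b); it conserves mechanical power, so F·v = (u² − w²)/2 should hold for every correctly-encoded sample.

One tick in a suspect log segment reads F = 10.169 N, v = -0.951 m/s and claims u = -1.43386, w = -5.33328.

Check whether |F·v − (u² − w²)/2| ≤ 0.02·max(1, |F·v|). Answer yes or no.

F·v = 10.169×(-0.951) = -9.6707 W.
(u² − w²)/2 = (2.0560 − 28.4439)/2 = -13.1940 W.
|Δ| = 3.5232;  2% of max(1, |F·v|) = 0.1934.

no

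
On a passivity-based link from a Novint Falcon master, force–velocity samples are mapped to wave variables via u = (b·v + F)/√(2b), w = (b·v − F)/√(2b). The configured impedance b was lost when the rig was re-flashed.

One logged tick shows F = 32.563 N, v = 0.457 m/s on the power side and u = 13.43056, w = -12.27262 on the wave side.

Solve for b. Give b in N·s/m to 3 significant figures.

b = 3.21 N·s/m

u + w = 1.1579;  u + w = √(2b)·v, so √(2b) = 1.1579/0.457 = 2.5338.
b = (√(2b))²/2 = 6.4201/2 = 3.2100.
(Check via u − w = 2F/√(2b): u − w = 25.7032, 2F/√(2b) = 25.7030.)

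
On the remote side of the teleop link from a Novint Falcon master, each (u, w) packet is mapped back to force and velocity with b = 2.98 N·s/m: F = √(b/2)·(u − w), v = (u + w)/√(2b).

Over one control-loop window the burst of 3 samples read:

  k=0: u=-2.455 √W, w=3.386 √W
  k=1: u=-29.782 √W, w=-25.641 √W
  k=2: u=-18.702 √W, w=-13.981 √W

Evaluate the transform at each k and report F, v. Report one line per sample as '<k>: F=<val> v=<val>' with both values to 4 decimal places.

k=0: u−w=-5.8410, u+w=0.9310; √(b/2)=1.2207, √(2b)=2.4413; F=1.2207×(-5.841)=-7.1298, v=0.9310/2.4413=0.3814
k=1: u−w=-4.1410, u+w=-55.4230; √(b/2)=1.2207, √(2b)=2.4413; F=1.2207×(-4.141)=-5.0547, v=-55.4230/2.4413=-22.7021
k=2: u−w=-4.7210, u+w=-32.6830; √(b/2)=1.2207, √(2b)=2.4413; F=1.2207×(-4.721)=-5.7627, v=-32.6830/2.4413=-13.3875

0: F=-7.1298 v=0.3814
1: F=-5.0547 v=-22.7021
2: F=-5.7627 v=-13.3875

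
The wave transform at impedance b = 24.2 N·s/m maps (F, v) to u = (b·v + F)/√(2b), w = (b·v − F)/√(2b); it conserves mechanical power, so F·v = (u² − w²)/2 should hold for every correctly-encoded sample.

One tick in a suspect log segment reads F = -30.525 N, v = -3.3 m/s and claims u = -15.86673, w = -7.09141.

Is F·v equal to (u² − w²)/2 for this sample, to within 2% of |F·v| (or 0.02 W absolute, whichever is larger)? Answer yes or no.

F·v = (-30.525)×(-3.3) = 100.73250 W.
(u² − w²)/2 = (251.75312 − 50.28810)/2 = 100.73251 W.
|Δ| = 0.00001;  2% of max(1, |F·v|) = 2.01465.

yes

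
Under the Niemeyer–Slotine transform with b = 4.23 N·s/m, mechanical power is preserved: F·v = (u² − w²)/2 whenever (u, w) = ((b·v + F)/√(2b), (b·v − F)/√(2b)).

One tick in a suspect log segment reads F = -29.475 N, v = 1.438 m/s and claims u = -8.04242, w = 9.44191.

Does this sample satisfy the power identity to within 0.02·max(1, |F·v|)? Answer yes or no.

no

F·v = (-29.475)×1.438 = -42.3850 W.
(u² − w²)/2 = (64.6805 − 89.1497)/2 = -12.2346 W.
|Δ| = 30.1505;  2% of max(1, |F·v|) = 0.8477.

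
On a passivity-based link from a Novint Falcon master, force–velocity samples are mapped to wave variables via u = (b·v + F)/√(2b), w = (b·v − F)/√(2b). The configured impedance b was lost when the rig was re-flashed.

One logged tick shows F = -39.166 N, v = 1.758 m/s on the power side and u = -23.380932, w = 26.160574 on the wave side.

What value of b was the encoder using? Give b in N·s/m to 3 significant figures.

b = 1.25 N·s/m

u + w = 2.779642;  u + w = √(2b)·v, so √(2b) = 2.779642/1.758 = 1.581139.
b = (√(2b))²/2 = 2.500000/2 = 1.250000.
(Check via u − w = 2F/√(2b): u − w = -49.541506, 2F/√(2b) = -49.541508.)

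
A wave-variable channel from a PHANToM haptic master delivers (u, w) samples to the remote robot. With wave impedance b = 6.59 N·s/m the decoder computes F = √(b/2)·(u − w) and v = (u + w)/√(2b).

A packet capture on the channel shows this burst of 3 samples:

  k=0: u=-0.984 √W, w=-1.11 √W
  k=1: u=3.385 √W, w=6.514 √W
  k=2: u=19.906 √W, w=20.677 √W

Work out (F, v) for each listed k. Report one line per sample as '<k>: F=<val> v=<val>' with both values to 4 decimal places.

k=0: u−w=0.1260, u+w=-2.0940; √(b/2)=1.8152, √(2b)=3.6304; F=1.8152×0.126=0.2287, v=-2.0940/3.6304=-0.5768
k=1: u−w=-3.1290, u+w=9.8990; √(b/2)=1.8152, √(2b)=3.6304; F=1.8152×(-3.129)=-5.6798, v=9.8990/3.6304=2.7267
k=2: u−w=-0.7710, u+w=40.5830; √(b/2)=1.8152, √(2b)=3.6304; F=1.8152×(-0.771)=-1.3995, v=40.5830/3.6304=11.1786

0: F=0.2287 v=-0.5768
1: F=-5.6798 v=2.7267
2: F=-1.3995 v=11.1786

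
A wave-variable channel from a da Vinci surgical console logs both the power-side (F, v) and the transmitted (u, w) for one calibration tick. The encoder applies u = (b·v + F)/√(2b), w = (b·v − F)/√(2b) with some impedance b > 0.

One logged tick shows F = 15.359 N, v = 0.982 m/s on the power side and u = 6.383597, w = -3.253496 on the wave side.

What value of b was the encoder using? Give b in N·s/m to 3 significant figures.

b = 5.08 N·s/m

u + w = 3.130101;  u + w = √(2b)·v, so √(2b) = 3.130101/0.982 = 3.187476.
b = (√(2b))²/2 = 10.160000/2 = 5.080000.
(Check via u − w = 2F/√(2b): u − w = 9.637093, 2F/√(2b) = 9.637093.)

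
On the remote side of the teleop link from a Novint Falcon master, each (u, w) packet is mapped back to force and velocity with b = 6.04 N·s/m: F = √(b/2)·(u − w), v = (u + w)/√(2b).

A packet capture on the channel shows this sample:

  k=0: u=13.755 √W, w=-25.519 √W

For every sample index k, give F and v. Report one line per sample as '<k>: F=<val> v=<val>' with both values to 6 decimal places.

0: F=68.250935 v=-3.384711

k=0: u−w=39.274000, u+w=-11.764000; √(b/2)=1.737815, √(2b)=3.475629; F=1.737815×39.274=68.250935, v=-11.764000/3.475629=-3.384711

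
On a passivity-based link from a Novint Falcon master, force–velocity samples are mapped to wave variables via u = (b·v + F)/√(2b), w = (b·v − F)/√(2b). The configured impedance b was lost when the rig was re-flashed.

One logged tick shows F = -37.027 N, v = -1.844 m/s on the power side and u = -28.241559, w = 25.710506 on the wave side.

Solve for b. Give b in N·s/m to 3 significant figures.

u + w = -2.531053;  u + w = √(2b)·v, so √(2b) = -2.531053/(-1.844) = 1.372588.
b = (√(2b))²/2 = 1.883999/2 = 0.941999.
(Check via u − w = 2F/√(2b): u − w = -53.952065, 2F/√(2b) = -53.952081.)

b = 0.942 N·s/m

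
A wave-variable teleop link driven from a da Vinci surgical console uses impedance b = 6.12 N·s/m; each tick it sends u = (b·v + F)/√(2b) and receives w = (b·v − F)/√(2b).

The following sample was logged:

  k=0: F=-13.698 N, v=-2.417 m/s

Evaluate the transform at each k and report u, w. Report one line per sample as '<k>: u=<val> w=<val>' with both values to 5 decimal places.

k=0: b·v=6.12×(-2.417)=-14.79204; √(2b)=3.49857; u=(-14.79204+(-13.698))/3.49857=-8.14334, w=(-14.79204−(-13.698))/3.49857=-0.31271

0: u=-8.14334 w=-0.31271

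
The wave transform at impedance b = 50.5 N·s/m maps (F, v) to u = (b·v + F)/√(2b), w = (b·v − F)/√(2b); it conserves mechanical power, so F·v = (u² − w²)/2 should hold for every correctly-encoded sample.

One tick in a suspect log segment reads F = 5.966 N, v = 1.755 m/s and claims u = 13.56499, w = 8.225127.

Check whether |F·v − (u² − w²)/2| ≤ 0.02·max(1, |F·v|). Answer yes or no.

F·v = 5.966×1.755 = 10.470330 W.
(u² − w²)/2 = (184.008954 − 67.652714)/2 = 58.178120 W.
|Δ| = 47.707790;  2% of max(1, |F·v|) = 0.209407.

no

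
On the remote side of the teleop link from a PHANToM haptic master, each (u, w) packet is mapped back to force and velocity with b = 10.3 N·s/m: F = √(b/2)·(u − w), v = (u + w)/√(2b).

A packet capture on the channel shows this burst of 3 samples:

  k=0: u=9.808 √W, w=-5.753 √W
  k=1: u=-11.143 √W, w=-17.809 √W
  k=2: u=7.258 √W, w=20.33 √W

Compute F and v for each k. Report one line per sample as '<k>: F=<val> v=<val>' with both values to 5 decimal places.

0: F=35.31353 v=0.89342
1: F=15.12756 v=-6.37889
2: F=-29.66509 v=6.07836

k=0: u−w=15.56100, u+w=4.05500; √(b/2)=2.26936, √(2b)=4.53872; F=2.26936×15.561=35.31353, v=4.05500/4.53872=0.89342
k=1: u−w=6.66600, u+w=-28.95200; √(b/2)=2.26936, √(2b)=4.53872; F=2.26936×6.666=15.12756, v=-28.95200/4.53872=-6.37889
k=2: u−w=-13.07200, u+w=27.58800; √(b/2)=2.26936, √(2b)=4.53872; F=2.26936×(-13.072)=-29.66509, v=27.58800/4.53872=6.07836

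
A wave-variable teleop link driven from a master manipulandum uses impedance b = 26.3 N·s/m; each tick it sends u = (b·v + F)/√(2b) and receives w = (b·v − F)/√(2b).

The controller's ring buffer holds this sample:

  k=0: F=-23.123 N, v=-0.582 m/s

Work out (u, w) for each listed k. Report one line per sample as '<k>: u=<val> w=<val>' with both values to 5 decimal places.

0: u=-5.29874 w=1.07774

k=0: b·v=26.3×(-0.582)=-15.30660; √(2b)=7.25259; u=(-15.30660+(-23.123))/7.25259=-5.29874, w=(-15.30660−(-23.123))/7.25259=1.07774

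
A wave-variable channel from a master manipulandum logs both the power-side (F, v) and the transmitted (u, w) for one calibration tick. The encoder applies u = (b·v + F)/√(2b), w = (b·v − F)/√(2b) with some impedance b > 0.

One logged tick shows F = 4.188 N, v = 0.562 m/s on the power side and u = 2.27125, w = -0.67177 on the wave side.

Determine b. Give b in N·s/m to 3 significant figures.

b = 4.05 N·s/m

u + w = 1.5995;  u + w = √(2b)·v, so √(2b) = 1.5995/0.562 = 2.8460.
b = (√(2b))²/2 = 8.1000/2 = 4.0500.
(Check via u − w = 2F/√(2b): u − w = 2.9430, 2F/√(2b) = 2.9430.)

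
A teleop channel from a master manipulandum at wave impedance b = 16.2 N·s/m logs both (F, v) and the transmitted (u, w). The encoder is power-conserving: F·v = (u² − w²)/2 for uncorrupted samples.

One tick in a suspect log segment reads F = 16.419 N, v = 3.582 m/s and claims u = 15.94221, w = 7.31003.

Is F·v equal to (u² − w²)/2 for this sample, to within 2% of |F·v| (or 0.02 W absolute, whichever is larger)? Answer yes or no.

F·v = 16.419×3.582 = 58.8129 W.
(u² − w²)/2 = (254.1541 − 53.4365)/2 = 100.3588 W.
|Δ| = 41.5459;  2% of max(1, |F·v|) = 1.1763.

no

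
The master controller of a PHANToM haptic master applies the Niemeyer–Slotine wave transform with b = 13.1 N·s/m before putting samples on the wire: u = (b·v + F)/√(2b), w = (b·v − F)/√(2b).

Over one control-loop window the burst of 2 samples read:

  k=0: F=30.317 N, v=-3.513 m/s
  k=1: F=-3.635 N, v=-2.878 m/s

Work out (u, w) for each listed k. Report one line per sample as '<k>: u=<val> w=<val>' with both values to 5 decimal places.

k=0: b·v=13.1×(-3.513)=-46.02030; √(2b)=5.11859; u=(-46.02030+30.317)/5.11859=-3.06789, w=(-46.02030−30.317)/5.11859=-14.91373
k=1: b·v=13.1×(-2.878)=-37.70180; √(2b)=5.11859; u=(-37.70180+(-3.635))/5.11859=-8.07581, w=(-37.70180−(-3.635))/5.11859=-6.65550

0: u=-3.06789 w=-14.91373
1: u=-8.07581 w=-6.65550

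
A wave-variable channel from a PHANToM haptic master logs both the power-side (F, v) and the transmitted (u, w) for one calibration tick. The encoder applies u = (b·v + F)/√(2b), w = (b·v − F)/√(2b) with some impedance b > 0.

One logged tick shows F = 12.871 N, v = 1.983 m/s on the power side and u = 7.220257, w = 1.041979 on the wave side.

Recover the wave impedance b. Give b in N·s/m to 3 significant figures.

b = 8.68 N·s/m

u + w = 8.262236;  u + w = √(2b)·v, so √(2b) = 8.262236/1.983 = 4.166534.
b = (√(2b))²/2 = 17.360002/2 = 8.680001.
(Check via u − w = 2F/√(2b): u − w = 6.178278, 2F/√(2b) = 6.178277.)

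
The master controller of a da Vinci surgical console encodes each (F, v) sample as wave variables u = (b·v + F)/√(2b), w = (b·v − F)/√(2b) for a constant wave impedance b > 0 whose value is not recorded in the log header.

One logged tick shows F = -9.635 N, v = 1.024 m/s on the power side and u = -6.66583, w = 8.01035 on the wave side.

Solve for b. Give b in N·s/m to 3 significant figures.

u + w = 1.3445;  u + w = √(2b)·v, so √(2b) = 1.3445/1.024 = 1.3130.
b = (√(2b))²/2 = 1.7240/2 = 0.8620.
(Check via u − w = 2F/√(2b): u − w = -14.6762, 2F/√(2b) = -14.6762.)

b = 0.862 N·s/m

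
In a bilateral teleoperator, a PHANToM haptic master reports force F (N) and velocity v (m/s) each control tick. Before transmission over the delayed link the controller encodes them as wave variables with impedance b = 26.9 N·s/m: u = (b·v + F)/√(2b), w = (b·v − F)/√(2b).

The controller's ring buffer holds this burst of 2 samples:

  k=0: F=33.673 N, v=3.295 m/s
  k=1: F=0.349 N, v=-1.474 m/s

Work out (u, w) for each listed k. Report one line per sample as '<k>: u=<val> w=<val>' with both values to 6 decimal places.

k=0: b·v=26.9×3.295=88.635500; √(2b)=7.334848; u=(88.635500+33.673)/7.334848=16.674987, w=(88.635500−33.673)/7.334848=7.493338
k=1: b·v=26.9×(-1.474)=-39.650600; √(2b)=7.334848; u=(-39.650600+0.349)/7.334848=-5.358202, w=(-39.650600−0.349)/7.334848=-5.453364

0: u=16.674987 w=7.493338
1: u=-5.358202 w=-5.453364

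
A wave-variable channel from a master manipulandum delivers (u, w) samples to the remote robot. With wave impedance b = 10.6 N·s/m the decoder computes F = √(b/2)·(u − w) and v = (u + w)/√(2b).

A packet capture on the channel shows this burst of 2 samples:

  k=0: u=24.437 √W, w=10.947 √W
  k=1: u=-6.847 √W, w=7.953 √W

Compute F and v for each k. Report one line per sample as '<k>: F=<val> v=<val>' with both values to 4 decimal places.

k=0: u−w=13.4900, u+w=35.3840; √(b/2)=2.3022, √(2b)=4.6043; F=2.3022×13.49=31.0563, v=35.3840/4.6043=7.6849
k=1: u−w=-14.8000, u+w=1.1060; √(b/2)=2.3022, √(2b)=4.6043; F=2.3022×(-14.8)=-34.0722, v=1.1060/4.6043=0.2402

0: F=31.0563 v=7.6849
1: F=-34.0722 v=0.2402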